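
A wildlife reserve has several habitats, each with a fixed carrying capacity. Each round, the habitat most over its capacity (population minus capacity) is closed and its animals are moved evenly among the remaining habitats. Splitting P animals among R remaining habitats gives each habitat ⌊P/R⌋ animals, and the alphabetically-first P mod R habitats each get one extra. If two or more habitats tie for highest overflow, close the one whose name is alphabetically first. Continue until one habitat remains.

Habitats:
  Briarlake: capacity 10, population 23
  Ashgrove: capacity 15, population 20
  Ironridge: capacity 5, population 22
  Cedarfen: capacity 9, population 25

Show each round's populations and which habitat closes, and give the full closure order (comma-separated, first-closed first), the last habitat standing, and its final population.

Closure order: Ironridge, Cedarfen, Briarlake
Last habitat: Ashgrove with 90 animals

Round 1: Ashgrove=20 Briarlake=23 Cedarfen=25 Ironridge=22 → close Ironridge (overflow 17)
  22÷3 = 7 each, +1 to first 1
Round 2: Ashgrove=28 Briarlake=30 Cedarfen=32 → close Cedarfen (overflow 23)
  32÷2 = 16 each, +1 to first 0
Round 3: Ashgrove=44 Briarlake=46 → close Briarlake (overflow 36)
  46÷1 = 46 each, +1 to first 0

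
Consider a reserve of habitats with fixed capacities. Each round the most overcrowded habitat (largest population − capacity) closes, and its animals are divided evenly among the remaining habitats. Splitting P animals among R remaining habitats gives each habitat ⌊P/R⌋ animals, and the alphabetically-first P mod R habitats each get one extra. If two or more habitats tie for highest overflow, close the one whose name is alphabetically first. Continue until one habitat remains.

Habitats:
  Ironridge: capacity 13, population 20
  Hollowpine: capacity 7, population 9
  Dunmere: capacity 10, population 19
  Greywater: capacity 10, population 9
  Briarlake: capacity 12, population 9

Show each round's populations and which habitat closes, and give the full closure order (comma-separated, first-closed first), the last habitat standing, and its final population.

Closure order: Dunmere, Ironridge, Hollowpine, Greywater
Last habitat: Briarlake with 66 animals

Round 1: Briarlake=9 Dunmere=19 Greywater=9 Hollowpine=9 Ironridge=20 → close Dunmere (overflow 9)
  19÷4 = 4 each, +1 to first 3
Round 2: Briarlake=14 Greywater=14 Hollowpine=14 Ironridge=24 → close Ironridge (overflow 11)
  24÷3 = 8 each, +1 to first 0
Round 3: Briarlake=22 Greywater=22 Hollowpine=22 → close Hollowpine (overflow 15)
  22÷2 = 11 each, +1 to first 0
Round 4: Briarlake=33 Greywater=33 → close Greywater (overflow 23)
  33÷1 = 33 each, +1 to first 0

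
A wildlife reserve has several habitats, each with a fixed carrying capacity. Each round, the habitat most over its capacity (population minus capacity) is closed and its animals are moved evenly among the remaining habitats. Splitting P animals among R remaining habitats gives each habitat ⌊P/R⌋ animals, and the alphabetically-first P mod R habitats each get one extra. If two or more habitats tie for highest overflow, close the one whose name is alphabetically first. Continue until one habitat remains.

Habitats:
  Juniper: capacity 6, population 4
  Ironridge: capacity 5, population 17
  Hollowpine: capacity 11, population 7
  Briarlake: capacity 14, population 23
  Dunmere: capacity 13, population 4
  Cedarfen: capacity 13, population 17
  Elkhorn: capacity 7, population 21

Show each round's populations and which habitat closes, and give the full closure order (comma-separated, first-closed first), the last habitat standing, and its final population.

Closure order: Elkhorn, Ironridge, Briarlake, Cedarfen, Juniper, Hollowpine
Last habitat: Dunmere with 93 animals

Round 1: Briarlake=23 Cedarfen=17 Dunmere=4 Elkhorn=21 Hollowpine=7 Ironridge=17 Juniper=4 → close Elkhorn (overflow 14)
  21÷6 = 3 each, +1 to first 3
Round 2: Briarlake=27 Cedarfen=21 Dunmere=8 Hollowpine=10 Ironridge=20 Juniper=7 → close Ironridge (overflow 15)
  20÷5 = 4 each, +1 to first 0
Round 3: Briarlake=31 Cedarfen=25 Dunmere=12 Hollowpine=14 Juniper=11 → close Briarlake (overflow 17)
  31÷4 = 7 each, +1 to first 3
Round 4: Cedarfen=33 Dunmere=20 Hollowpine=22 Juniper=18 → close Cedarfen (overflow 20)
  33÷3 = 11 each, +1 to first 0
Round 5: Dunmere=31 Hollowpine=33 Juniper=29 → close Juniper (overflow 23)
  29÷2 = 14 each, +1 to first 1
Round 6: Dunmere=46 Hollowpine=47 → close Hollowpine (overflow 36)
  47÷1 = 47 each, +1 to first 0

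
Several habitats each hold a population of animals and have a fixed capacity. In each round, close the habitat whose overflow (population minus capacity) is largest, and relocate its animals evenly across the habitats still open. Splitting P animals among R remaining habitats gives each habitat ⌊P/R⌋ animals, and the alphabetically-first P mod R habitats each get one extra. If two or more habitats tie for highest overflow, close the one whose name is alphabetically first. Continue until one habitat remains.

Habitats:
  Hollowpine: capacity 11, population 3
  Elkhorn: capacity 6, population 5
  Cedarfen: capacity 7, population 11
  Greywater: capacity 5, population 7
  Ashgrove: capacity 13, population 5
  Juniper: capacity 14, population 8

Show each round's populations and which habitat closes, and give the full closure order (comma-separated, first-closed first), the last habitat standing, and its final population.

Round 1: Ashgrove=5 Cedarfen=11 Elkhorn=5 Greywater=7 Hollowpine=3 Juniper=8 → close Cedarfen (overflow 4)
  11÷5 = 2 each, +1 to first 1
Round 2: Ashgrove=8 Elkhorn=7 Greywater=9 Hollowpine=5 Juniper=10 → close Greywater (overflow 4)
  9÷4 = 2 each, +1 to first 1
Round 3: Ashgrove=11 Elkhorn=9 Hollowpine=7 Juniper=12 → close Elkhorn (overflow 3)
  9÷3 = 3 each, +1 to first 0
Round 4: Ashgrove=14 Hollowpine=10 Juniper=15 → close Ashgrove (overflow 1)
  14÷2 = 7 each, +1 to first 0
Round 5: Hollowpine=17 Juniper=22 → close Juniper (overflow 8)
  22÷1 = 22 each, +1 to first 0

Closure order: Cedarfen, Greywater, Elkhorn, Ashgrove, Juniper
Last habitat: Hollowpine with 39 animals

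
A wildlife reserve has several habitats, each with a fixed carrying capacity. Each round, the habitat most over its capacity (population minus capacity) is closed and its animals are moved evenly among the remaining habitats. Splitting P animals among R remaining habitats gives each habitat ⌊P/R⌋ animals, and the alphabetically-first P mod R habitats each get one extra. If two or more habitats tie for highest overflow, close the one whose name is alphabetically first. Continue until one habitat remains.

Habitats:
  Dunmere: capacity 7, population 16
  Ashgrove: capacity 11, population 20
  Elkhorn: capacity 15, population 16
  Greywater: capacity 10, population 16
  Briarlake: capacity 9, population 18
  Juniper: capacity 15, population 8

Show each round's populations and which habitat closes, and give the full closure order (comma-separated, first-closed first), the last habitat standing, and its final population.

Round 1: Ashgrove=20 Briarlake=18 Dunmere=16 Elkhorn=16 Greywater=16 Juniper=8 → close Ashgrove (overflow 9)
  20÷5 = 4 each, +1 to first 0
Round 2: Briarlake=22 Dunmere=20 Elkhorn=20 Greywater=20 Juniper=12 → close Briarlake (overflow 13)
  22÷4 = 5 each, +1 to first 2
Round 3: Dunmere=26 Elkhorn=26 Greywater=25 Juniper=17 → close Dunmere (overflow 19)
  26÷3 = 8 each, +1 to first 2
Round 4: Elkhorn=35 Greywater=34 Juniper=25 → close Greywater (overflow 24)
  34÷2 = 17 each, +1 to first 0
Round 5: Elkhorn=52 Juniper=42 → close Elkhorn (overflow 37)
  52÷1 = 52 each, +1 to first 0

Closure order: Ashgrove, Briarlake, Dunmere, Greywater, Elkhorn
Last habitat: Juniper with 94 animals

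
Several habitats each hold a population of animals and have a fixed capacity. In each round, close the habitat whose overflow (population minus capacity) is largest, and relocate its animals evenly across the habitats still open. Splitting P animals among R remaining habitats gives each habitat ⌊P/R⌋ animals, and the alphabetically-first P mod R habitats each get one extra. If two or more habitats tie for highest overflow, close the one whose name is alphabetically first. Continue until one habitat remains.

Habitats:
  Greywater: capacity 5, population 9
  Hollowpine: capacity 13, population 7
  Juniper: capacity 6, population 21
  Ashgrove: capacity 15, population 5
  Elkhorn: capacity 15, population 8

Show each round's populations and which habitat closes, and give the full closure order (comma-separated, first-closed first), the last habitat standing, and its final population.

Closure order: Juniper, Greywater, Elkhorn, Hollowpine
Last habitat: Ashgrove with 50 animals

Round 1: Ashgrove=5 Elkhorn=8 Greywater=9 Hollowpine=7 Juniper=21 → close Juniper (overflow 15)
  21÷4 = 5 each, +1 to first 1
Round 2: Ashgrove=11 Elkhorn=13 Greywater=14 Hollowpine=12 → close Greywater (overflow 9)
  14÷3 = 4 each, +1 to first 2
Round 3: Ashgrove=16 Elkhorn=18 Hollowpine=16 → close Elkhorn (overflow 3)
  18÷2 = 9 each, +1 to first 0
Round 4: Ashgrove=25 Hollowpine=25 → close Hollowpine (overflow 12)
  25÷1 = 25 each, +1 to first 0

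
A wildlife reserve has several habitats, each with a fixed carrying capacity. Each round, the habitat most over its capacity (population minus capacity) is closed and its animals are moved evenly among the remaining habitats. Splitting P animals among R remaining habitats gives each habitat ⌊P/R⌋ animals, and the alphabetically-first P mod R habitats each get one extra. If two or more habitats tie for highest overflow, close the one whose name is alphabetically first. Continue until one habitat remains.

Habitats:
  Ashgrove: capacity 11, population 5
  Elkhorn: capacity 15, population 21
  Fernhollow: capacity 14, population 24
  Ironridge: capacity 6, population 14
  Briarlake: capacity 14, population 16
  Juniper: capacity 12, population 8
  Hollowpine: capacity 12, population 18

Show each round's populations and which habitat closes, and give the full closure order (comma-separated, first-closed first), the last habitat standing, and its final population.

Closure order: Fernhollow, Ironridge, Elkhorn, Hollowpine, Briarlake, Ashgrove
Last habitat: Juniper with 106 animals

Round 1: Ashgrove=5 Briarlake=16 Elkhorn=21 Fernhollow=24 Hollowpine=18 Ironridge=14 Juniper=8 → close Fernhollow (overflow 10)
  24÷6 = 4 each, +1 to first 0
Round 2: Ashgrove=9 Briarlake=20 Elkhorn=25 Hollowpine=22 Ironridge=18 Juniper=12 → close Ironridge (overflow 12)
  18÷5 = 3 each, +1 to first 3
Round 3: Ashgrove=13 Briarlake=24 Elkhorn=29 Hollowpine=25 Juniper=15 → close Elkhorn (overflow 14)
  29÷4 = 7 each, +1 to first 1
Round 4: Ashgrove=21 Briarlake=31 Hollowpine=32 Juniper=22 → close Hollowpine (overflow 20)
  32÷3 = 10 each, +1 to first 2
Round 5: Ashgrove=32 Briarlake=42 Juniper=32 → close Briarlake (overflow 28)
  42÷2 = 21 each, +1 to first 0
Round 6: Ashgrove=53 Juniper=53 → close Ashgrove (overflow 42)
  53÷1 = 53 each, +1 to first 0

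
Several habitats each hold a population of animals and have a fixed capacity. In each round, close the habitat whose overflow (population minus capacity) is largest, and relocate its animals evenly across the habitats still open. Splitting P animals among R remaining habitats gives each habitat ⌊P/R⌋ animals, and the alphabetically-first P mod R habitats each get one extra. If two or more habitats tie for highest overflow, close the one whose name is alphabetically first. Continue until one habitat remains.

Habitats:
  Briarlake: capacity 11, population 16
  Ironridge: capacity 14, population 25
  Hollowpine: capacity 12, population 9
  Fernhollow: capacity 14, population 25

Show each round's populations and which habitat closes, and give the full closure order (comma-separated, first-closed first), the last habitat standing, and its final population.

Round 1: Briarlake=16 Fernhollow=25 Hollowpine=9 Ironridge=25 → close Fernhollow (overflow 11)
  25÷3 = 8 each, +1 to first 1
Round 2: Briarlake=25 Hollowpine=17 Ironridge=33 → close Ironridge (overflow 19)
  33÷2 = 16 each, +1 to first 1
Round 3: Briarlake=42 Hollowpine=33 → close Briarlake (overflow 31)
  42÷1 = 42 each, +1 to first 0

Closure order: Fernhollow, Ironridge, Briarlake
Last habitat: Hollowpine with 75 animals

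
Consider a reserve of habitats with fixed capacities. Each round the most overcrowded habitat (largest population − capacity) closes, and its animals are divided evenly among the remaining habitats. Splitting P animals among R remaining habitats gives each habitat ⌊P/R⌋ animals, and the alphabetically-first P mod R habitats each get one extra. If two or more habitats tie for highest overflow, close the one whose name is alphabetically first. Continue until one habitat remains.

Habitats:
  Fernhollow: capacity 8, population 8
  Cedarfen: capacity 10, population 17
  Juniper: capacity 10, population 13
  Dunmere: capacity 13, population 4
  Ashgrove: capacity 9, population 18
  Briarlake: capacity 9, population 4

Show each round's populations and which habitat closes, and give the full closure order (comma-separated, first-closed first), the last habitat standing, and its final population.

Round 1: Ashgrove=18 Briarlake=4 Cedarfen=17 Dunmere=4 Fernhollow=8 Juniper=13 → close Ashgrove (overflow 9)
  18÷5 = 3 each, +1 to first 3
Round 2: Briarlake=8 Cedarfen=21 Dunmere=8 Fernhollow=11 Juniper=16 → close Cedarfen (overflow 11)
  21÷4 = 5 each, +1 to first 1
Round 3: Briarlake=14 Dunmere=13 Fernhollow=16 Juniper=21 → close Juniper (overflow 11)
  21÷3 = 7 each, +1 to first 0
Round 4: Briarlake=21 Dunmere=20 Fernhollow=23 → close Fernhollow (overflow 15)
  23÷2 = 11 each, +1 to first 1
Round 5: Briarlake=33 Dunmere=31 → close Briarlake (overflow 24)
  33÷1 = 33 each, +1 to first 0

Closure order: Ashgrove, Cedarfen, Juniper, Fernhollow, Briarlake
Last habitat: Dunmere with 64 animals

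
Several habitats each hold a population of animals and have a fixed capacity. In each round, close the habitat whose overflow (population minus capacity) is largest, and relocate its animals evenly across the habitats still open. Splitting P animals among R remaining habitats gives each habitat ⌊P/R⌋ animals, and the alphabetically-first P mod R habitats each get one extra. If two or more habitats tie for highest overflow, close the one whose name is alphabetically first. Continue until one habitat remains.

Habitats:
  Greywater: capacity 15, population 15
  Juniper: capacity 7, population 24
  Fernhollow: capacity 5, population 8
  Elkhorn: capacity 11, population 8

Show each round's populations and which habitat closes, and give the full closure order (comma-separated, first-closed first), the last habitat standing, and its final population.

Round 1: Elkhorn=8 Fernhollow=8 Greywater=15 Juniper=24 → close Juniper (overflow 17)
  24÷3 = 8 each, +1 to first 0
Round 2: Elkhorn=16 Fernhollow=16 Greywater=23 → close Fernhollow (overflow 11)
  16÷2 = 8 each, +1 to first 0
Round 3: Elkhorn=24 Greywater=31 → close Greywater (overflow 16)
  31÷1 = 31 each, +1 to first 0

Closure order: Juniper, Fernhollow, Greywater
Last habitat: Elkhorn with 55 animals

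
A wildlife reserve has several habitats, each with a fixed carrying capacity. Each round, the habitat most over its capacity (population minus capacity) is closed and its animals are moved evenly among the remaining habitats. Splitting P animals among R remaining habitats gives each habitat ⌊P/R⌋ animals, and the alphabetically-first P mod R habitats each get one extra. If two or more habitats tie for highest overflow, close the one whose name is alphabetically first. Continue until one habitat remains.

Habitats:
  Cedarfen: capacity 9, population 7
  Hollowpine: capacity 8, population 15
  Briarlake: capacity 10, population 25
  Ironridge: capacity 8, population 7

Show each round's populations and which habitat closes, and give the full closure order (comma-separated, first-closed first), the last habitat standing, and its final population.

Round 1: Briarlake=25 Cedarfen=7 Hollowpine=15 Ironridge=7 → close Briarlake (overflow 15)
  25÷3 = 8 each, +1 to first 1
Round 2: Cedarfen=16 Hollowpine=23 Ironridge=15 → close Hollowpine (overflow 15)
  23÷2 = 11 each, +1 to first 1
Round 3: Cedarfen=28 Ironridge=26 → close Cedarfen (overflow 19)
  28÷1 = 28 each, +1 to first 0

Closure order: Briarlake, Hollowpine, Cedarfen
Last habitat: Ironridge with 54 animals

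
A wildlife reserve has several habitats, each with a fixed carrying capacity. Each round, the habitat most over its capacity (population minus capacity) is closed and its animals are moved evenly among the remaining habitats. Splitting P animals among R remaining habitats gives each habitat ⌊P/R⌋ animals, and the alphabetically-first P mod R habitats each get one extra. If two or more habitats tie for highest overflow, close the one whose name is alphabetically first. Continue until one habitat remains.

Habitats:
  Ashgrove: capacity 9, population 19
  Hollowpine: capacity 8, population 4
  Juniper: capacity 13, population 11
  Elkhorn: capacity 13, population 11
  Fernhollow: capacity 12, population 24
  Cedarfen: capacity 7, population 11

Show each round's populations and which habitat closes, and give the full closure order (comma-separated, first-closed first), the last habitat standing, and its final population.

Closure order: Fernhollow, Ashgrove, Cedarfen, Elkhorn, Juniper
Last habitat: Hollowpine with 80 animals

Round 1: Ashgrove=19 Cedarfen=11 Elkhorn=11 Fernhollow=24 Hollowpine=4 Juniper=11 → close Fernhollow (overflow 12)
  24÷5 = 4 each, +1 to first 4
Round 2: Ashgrove=24 Cedarfen=16 Elkhorn=16 Hollowpine=9 Juniper=15 → close Ashgrove (overflow 15)
  24÷4 = 6 each, +1 to first 0
Round 3: Cedarfen=22 Elkhorn=22 Hollowpine=15 Juniper=21 → close Cedarfen (overflow 15)
  22÷3 = 7 each, +1 to first 1
Round 4: Elkhorn=30 Hollowpine=22 Juniper=28 → close Elkhorn (overflow 17)
  30÷2 = 15 each, +1 to first 0
Round 5: Hollowpine=37 Juniper=43 → close Juniper (overflow 30)
  43÷1 = 43 each, +1 to first 0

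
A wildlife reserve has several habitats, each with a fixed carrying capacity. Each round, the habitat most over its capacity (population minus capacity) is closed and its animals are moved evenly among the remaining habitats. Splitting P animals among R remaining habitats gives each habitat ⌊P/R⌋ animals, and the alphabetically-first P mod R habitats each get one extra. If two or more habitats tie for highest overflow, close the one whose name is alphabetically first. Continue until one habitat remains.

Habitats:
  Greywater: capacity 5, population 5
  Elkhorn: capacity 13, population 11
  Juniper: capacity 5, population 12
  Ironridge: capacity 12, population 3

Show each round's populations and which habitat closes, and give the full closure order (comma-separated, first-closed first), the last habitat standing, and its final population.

Closure order: Juniper, Greywater, Elkhorn
Last habitat: Ironridge with 31 animals

Round 1: Elkhorn=11 Greywater=5 Ironridge=3 Juniper=12 → close Juniper (overflow 7)
  12÷3 = 4 each, +1 to first 0
Round 2: Elkhorn=15 Greywater=9 Ironridge=7 → close Greywater (overflow 4)
  9÷2 = 4 each, +1 to first 1
Round 3: Elkhorn=20 Ironridge=11 → close Elkhorn (overflow 7)
  20÷1 = 20 each, +1 to first 0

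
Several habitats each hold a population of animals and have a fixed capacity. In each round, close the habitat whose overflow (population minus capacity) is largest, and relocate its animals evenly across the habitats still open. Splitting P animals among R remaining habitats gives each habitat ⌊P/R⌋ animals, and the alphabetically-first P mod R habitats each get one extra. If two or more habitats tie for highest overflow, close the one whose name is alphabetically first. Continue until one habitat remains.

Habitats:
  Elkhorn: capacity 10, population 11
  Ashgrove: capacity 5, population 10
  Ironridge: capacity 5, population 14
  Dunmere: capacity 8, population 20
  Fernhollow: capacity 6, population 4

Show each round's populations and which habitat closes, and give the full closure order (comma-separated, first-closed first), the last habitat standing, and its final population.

Round 1: Ashgrove=10 Dunmere=20 Elkhorn=11 Fernhollow=4 Ironridge=14 → close Dunmere (overflow 12)
  20÷4 = 5 each, +1 to first 0
Round 2: Ashgrove=15 Elkhorn=16 Fernhollow=9 Ironridge=19 → close Ironridge (overflow 14)
  19÷3 = 6 each, +1 to first 1
Round 3: Ashgrove=22 Elkhorn=22 Fernhollow=15 → close Ashgrove (overflow 17)
  22÷2 = 11 each, +1 to first 0
Round 4: Elkhorn=33 Fernhollow=26 → close Elkhorn (overflow 23)
  33÷1 = 33 each, +1 to first 0

Closure order: Dunmere, Ironridge, Ashgrove, Elkhorn
Last habitat: Fernhollow with 59 animals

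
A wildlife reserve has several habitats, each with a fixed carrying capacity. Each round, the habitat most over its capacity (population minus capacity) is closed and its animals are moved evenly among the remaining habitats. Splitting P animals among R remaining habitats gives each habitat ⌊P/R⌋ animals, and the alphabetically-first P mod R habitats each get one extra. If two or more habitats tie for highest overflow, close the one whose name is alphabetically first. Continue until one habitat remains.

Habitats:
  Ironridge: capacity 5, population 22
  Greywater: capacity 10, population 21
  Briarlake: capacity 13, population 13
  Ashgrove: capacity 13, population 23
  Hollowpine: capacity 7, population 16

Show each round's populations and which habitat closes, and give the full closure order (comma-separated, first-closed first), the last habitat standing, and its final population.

Closure order: Ironridge, Ashgrove, Greywater, Hollowpine
Last habitat: Briarlake with 95 animals

Round 1: Ashgrove=23 Briarlake=13 Greywater=21 Hollowpine=16 Ironridge=22 → close Ironridge (overflow 17)
  22÷4 = 5 each, +1 to first 2
Round 2: Ashgrove=29 Briarlake=19 Greywater=26 Hollowpine=21 → close Ashgrove (overflow 16)
  29÷3 = 9 each, +1 to first 2
Round 3: Briarlake=29 Greywater=36 Hollowpine=30 → close Greywater (overflow 26)
  36÷2 = 18 each, +1 to first 0
Round 4: Briarlake=47 Hollowpine=48 → close Hollowpine (overflow 41)
  48÷1 = 48 each, +1 to first 0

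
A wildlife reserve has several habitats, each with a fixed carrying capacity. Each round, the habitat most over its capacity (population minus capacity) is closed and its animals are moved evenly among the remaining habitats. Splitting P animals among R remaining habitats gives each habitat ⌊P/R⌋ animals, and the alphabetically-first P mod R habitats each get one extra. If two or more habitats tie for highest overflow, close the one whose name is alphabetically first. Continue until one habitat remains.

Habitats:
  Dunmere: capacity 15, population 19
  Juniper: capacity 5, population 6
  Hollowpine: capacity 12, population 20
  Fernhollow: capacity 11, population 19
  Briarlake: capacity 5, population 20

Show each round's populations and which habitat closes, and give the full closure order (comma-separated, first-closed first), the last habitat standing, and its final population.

Round 1: Briarlake=20 Dunmere=19 Fernhollow=19 Hollowpine=20 Juniper=6 → close Briarlake (overflow 15)
  20÷4 = 5 each, +1 to first 0
Round 2: Dunmere=24 Fernhollow=24 Hollowpine=25 Juniper=11 → close Fernhollow (overflow 13)
  24÷3 = 8 each, +1 to first 0
Round 3: Dunmere=32 Hollowpine=33 Juniper=19 → close Hollowpine (overflow 21)
  33÷2 = 16 each, +1 to first 1
Round 4: Dunmere=49 Juniper=35 → close Dunmere (overflow 34)
  49÷1 = 49 each, +1 to first 0

Closure order: Briarlake, Fernhollow, Hollowpine, Dunmere
Last habitat: Juniper with 84 animals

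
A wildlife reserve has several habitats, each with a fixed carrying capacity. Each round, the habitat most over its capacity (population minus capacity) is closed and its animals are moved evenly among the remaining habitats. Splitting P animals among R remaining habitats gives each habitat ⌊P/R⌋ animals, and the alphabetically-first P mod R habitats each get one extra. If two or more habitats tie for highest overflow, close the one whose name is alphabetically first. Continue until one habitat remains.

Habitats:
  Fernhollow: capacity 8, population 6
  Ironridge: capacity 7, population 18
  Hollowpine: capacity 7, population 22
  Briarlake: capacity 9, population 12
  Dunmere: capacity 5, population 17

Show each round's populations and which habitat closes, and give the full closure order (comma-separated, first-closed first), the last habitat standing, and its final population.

Round 1: Briarlake=12 Dunmere=17 Fernhollow=6 Hollowpine=22 Ironridge=18 → close Hollowpine (overflow 15)
  22÷4 = 5 each, +1 to first 2
Round 2: Briarlake=18 Dunmere=23 Fernhollow=11 Ironridge=23 → close Dunmere (overflow 18)
  23÷3 = 7 each, +1 to first 2
Round 3: Briarlake=26 Fernhollow=19 Ironridge=30 → close Ironridge (overflow 23)
  30÷2 = 15 each, +1 to first 0
Round 4: Briarlake=41 Fernhollow=34 → close Briarlake (overflow 32)
  41÷1 = 41 each, +1 to first 0

Closure order: Hollowpine, Dunmere, Ironridge, Briarlake
Last habitat: Fernhollow with 75 animals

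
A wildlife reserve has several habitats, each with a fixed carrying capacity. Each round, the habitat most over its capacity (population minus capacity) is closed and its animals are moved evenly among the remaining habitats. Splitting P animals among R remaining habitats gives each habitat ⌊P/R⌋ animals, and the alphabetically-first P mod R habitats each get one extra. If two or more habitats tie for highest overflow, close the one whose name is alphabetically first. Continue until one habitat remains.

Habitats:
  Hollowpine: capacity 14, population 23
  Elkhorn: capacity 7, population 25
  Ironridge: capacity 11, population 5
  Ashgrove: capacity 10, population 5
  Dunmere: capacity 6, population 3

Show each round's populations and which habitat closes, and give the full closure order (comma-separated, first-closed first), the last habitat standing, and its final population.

Round 1: Ashgrove=5 Dunmere=3 Elkhorn=25 Hollowpine=23 Ironridge=5 → close Elkhorn (overflow 18)
  25÷4 = 6 each, +1 to first 1
Round 2: Ashgrove=12 Dunmere=9 Hollowpine=29 Ironridge=11 → close Hollowpine (overflow 15)
  29÷3 = 9 each, +1 to first 2
Round 3: Ashgrove=22 Dunmere=19 Ironridge=20 → close Dunmere (overflow 13)
  19÷2 = 9 each, +1 to first 1
Round 4: Ashgrove=32 Ironridge=29 → close Ashgrove (overflow 22)
  32÷1 = 32 each, +1 to first 0

Closure order: Elkhorn, Hollowpine, Dunmere, Ashgrove
Last habitat: Ironridge with 61 animals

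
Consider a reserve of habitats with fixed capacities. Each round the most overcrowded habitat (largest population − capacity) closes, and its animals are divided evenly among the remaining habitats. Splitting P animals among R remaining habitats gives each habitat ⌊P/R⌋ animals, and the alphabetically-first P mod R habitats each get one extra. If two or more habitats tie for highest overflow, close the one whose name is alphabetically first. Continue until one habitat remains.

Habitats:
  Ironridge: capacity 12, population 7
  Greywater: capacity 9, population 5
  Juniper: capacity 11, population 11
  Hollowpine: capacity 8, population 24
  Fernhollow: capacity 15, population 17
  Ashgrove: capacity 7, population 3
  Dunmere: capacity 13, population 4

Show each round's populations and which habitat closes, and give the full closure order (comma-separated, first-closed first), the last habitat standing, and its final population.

Closure order: Hollowpine, Fernhollow, Juniper, Ashgrove, Greywater, Ironridge
Last habitat: Dunmere with 71 animals

Round 1: Ashgrove=3 Dunmere=4 Fernhollow=17 Greywater=5 Hollowpine=24 Ironridge=7 Juniper=11 → close Hollowpine (overflow 16)
  24÷6 = 4 each, +1 to first 0
Round 2: Ashgrove=7 Dunmere=8 Fernhollow=21 Greywater=9 Ironridge=11 Juniper=15 → close Fernhollow (overflow 6)
  21÷5 = 4 each, +1 to first 1
Round 3: Ashgrove=12 Dunmere=12 Greywater=13 Ironridge=15 Juniper=19 → close Juniper (overflow 8)
  19÷4 = 4 each, +1 to first 3
Round 4: Ashgrove=17 Dunmere=17 Greywater=18 Ironridge=19 → close Ashgrove (overflow 10)
  17÷3 = 5 each, +1 to first 2
Round 5: Dunmere=23 Greywater=24 Ironridge=24 → close Greywater (overflow 15)
  24÷2 = 12 each, +1 to first 0
Round 6: Dunmere=35 Ironridge=36 → close Ironridge (overflow 24)
  36÷1 = 36 each, +1 to first 0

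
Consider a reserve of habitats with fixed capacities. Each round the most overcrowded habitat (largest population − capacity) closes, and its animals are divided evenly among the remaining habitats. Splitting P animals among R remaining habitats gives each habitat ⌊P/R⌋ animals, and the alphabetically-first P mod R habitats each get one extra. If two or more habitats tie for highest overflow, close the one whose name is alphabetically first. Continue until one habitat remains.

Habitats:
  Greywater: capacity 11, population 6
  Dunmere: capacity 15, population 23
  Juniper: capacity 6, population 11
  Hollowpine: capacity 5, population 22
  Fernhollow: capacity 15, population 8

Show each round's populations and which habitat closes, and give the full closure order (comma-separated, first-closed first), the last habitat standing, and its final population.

Round 1: Dunmere=23 Fernhollow=8 Greywater=6 Hollowpine=22 Juniper=11 → close Hollowpine (overflow 17)
  22÷4 = 5 each, +1 to first 2
Round 2: Dunmere=29 Fernhollow=14 Greywater=11 Juniper=16 → close Dunmere (overflow 14)
  29÷3 = 9 each, +1 to first 2
Round 3: Fernhollow=24 Greywater=21 Juniper=25 → close Juniper (overflow 19)
  25÷2 = 12 each, +1 to first 1
Round 4: Fernhollow=37 Greywater=33 → close Fernhollow (overflow 22)
  37÷1 = 37 each, +1 to first 0

Closure order: Hollowpine, Dunmere, Juniper, Fernhollow
Last habitat: Greywater with 70 animals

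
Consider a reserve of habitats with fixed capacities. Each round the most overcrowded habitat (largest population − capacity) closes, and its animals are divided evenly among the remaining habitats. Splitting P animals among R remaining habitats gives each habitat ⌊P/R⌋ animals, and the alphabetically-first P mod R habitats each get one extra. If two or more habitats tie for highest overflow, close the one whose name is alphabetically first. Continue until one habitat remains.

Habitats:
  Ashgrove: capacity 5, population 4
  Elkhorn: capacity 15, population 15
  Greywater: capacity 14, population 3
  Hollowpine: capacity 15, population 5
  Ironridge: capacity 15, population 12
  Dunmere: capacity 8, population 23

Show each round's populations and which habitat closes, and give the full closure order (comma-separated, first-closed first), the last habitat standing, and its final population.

Round 1: Ashgrove=4 Dunmere=23 Elkhorn=15 Greywater=3 Hollowpine=5 Ironridge=12 → close Dunmere (overflow 15)
  23÷5 = 4 each, +1 to first 3
Round 2: Ashgrove=9 Elkhorn=20 Greywater=8 Hollowpine=9 Ironridge=16 → close Elkhorn (overflow 5)
  20÷4 = 5 each, +1 to first 0
Round 3: Ashgrove=14 Greywater=13 Hollowpine=14 Ironridge=21 → close Ashgrove (overflow 9)
  14÷3 = 4 each, +1 to first 2
Round 4: Greywater=18 Hollowpine=19 Ironridge=25 → close Ironridge (overflow 10)
  25÷2 = 12 each, +1 to first 1
Round 5: Greywater=31 Hollowpine=31 → close Greywater (overflow 17)
  31÷1 = 31 each, +1 to first 0

Closure order: Dunmere, Elkhorn, Ashgrove, Ironridge, Greywater
Last habitat: Hollowpine with 62 animals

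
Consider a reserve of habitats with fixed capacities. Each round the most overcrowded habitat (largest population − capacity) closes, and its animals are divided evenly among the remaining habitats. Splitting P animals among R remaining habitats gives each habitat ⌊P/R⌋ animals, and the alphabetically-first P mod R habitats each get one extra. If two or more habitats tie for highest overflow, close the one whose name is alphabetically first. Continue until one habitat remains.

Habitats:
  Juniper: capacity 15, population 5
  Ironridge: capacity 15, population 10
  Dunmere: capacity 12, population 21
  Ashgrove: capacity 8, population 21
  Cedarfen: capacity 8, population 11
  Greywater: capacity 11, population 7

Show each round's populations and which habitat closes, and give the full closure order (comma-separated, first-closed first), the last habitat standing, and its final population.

Round 1: Ashgrove=21 Cedarfen=11 Dunmere=21 Greywater=7 Ironridge=10 Juniper=5 → close Ashgrove (overflow 13)
  21÷5 = 4 each, +1 to first 1
Round 2: Cedarfen=16 Dunmere=25 Greywater=11 Ironridge=14 Juniper=9 → close Dunmere (overflow 13)
  25÷4 = 6 each, +1 to first 1
Round 3: Cedarfen=23 Greywater=17 Ironridge=20 Juniper=15 → close Cedarfen (overflow 15)
  23÷3 = 7 each, +1 to first 2
Round 4: Greywater=25 Ironridge=28 Juniper=22 → close Greywater (overflow 14)
  25÷2 = 12 each, +1 to first 1
Round 5: Ironridge=41 Juniper=34 → close Ironridge (overflow 26)
  41÷1 = 41 each, +1 to first 0

Closure order: Ashgrove, Dunmere, Cedarfen, Greywater, Ironridge
Last habitat: Juniper with 75 animals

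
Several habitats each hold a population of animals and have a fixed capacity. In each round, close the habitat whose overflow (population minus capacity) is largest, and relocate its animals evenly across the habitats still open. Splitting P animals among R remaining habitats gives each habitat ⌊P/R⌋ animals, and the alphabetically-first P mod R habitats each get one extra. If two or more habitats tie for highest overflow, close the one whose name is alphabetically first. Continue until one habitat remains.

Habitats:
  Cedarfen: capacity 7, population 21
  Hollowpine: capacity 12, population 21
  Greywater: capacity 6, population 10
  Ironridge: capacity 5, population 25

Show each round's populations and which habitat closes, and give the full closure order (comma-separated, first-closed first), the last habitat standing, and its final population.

Round 1: Cedarfen=21 Greywater=10 Hollowpine=21 Ironridge=25 → close Ironridge (overflow 20)
  25÷3 = 8 each, +1 to first 1
Round 2: Cedarfen=30 Greywater=18 Hollowpine=29 → close Cedarfen (overflow 23)
  30÷2 = 15 each, +1 to first 0
Round 3: Greywater=33 Hollowpine=44 → close Hollowpine (overflow 32)
  44÷1 = 44 each, +1 to first 0

Closure order: Ironridge, Cedarfen, Hollowpine
Last habitat: Greywater with 77 animals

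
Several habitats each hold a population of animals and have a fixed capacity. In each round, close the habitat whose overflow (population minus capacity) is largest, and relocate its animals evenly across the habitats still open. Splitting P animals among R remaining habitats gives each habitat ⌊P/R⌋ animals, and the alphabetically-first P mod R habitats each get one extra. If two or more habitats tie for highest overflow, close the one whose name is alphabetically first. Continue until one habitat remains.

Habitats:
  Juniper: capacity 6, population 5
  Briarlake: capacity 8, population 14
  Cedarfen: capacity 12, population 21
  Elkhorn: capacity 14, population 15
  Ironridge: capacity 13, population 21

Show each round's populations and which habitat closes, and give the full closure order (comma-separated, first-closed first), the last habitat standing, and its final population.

Round 1: Briarlake=14 Cedarfen=21 Elkhorn=15 Ironridge=21 Juniper=5 → close Cedarfen (overflow 9)
  21÷4 = 5 each, +1 to first 1
Round 2: Briarlake=20 Elkhorn=20 Ironridge=26 Juniper=10 → close Ironridge (overflow 13)
  26÷3 = 8 each, +1 to first 2
Round 3: Briarlake=29 Elkhorn=29 Juniper=18 → close Briarlake (overflow 21)
  29÷2 = 14 each, +1 to first 1
Round 4: Elkhorn=44 Juniper=32 → close Elkhorn (overflow 30)
  44÷1 = 44 each, +1 to first 0

Closure order: Cedarfen, Ironridge, Briarlake, Elkhorn
Last habitat: Juniper with 76 animals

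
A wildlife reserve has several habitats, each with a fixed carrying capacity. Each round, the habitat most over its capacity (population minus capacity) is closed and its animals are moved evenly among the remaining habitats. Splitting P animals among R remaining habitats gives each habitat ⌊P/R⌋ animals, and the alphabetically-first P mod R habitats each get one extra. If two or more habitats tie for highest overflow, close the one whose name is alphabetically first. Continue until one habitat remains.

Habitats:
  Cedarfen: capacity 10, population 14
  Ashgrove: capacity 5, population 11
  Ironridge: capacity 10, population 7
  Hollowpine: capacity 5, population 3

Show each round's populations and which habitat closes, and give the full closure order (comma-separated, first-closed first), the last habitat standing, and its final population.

Closure order: Ashgrove, Cedarfen, Hollowpine
Last habitat: Ironridge with 35 animals

Round 1: Ashgrove=11 Cedarfen=14 Hollowpine=3 Ironridge=7 → close Ashgrove (overflow 6)
  11÷3 = 3 each, +1 to first 2
Round 2: Cedarfen=18 Hollowpine=7 Ironridge=10 → close Cedarfen (overflow 8)
  18÷2 = 9 each, +1 to first 0
Round 3: Hollowpine=16 Ironridge=19 → close Hollowpine (overflow 11)
  16÷1 = 16 each, +1 to first 0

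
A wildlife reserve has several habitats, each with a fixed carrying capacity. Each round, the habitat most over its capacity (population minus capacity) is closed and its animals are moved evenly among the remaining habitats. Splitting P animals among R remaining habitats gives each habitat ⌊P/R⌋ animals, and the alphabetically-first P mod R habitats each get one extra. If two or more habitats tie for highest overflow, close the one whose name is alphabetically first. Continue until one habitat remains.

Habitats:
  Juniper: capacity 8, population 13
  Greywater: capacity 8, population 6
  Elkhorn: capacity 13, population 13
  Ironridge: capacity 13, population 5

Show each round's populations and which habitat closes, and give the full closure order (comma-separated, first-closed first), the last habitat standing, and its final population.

Closure order: Juniper, Elkhorn, Greywater
Last habitat: Ironridge with 37 animals

Round 1: Elkhorn=13 Greywater=6 Ironridge=5 Juniper=13 → close Juniper (overflow 5)
  13÷3 = 4 each, +1 to first 1
Round 2: Elkhorn=18 Greywater=10 Ironridge=9 → close Elkhorn (overflow 5)
  18÷2 = 9 each, +1 to first 0
Round 3: Greywater=19 Ironridge=18 → close Greywater (overflow 11)
  19÷1 = 19 each, +1 to first 0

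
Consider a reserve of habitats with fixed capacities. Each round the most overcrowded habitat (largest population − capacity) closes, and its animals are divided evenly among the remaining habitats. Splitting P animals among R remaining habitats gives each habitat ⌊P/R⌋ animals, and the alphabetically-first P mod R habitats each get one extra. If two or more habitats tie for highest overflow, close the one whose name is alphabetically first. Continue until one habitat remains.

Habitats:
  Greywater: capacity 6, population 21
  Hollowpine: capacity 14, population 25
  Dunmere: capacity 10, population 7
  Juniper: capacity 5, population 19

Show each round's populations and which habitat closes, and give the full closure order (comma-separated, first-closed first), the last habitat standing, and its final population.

Closure order: Greywater, Juniper, Hollowpine
Last habitat: Dunmere with 72 animals

Round 1: Dunmere=7 Greywater=21 Hollowpine=25 Juniper=19 → close Greywater (overflow 15)
  21÷3 = 7 each, +1 to first 0
Round 2: Dunmere=14 Hollowpine=32 Juniper=26 → close Juniper (overflow 21)
  26÷2 = 13 each, +1 to first 0
Round 3: Dunmere=27 Hollowpine=45 → close Hollowpine (overflow 31)
  45÷1 = 45 each, +1 to first 0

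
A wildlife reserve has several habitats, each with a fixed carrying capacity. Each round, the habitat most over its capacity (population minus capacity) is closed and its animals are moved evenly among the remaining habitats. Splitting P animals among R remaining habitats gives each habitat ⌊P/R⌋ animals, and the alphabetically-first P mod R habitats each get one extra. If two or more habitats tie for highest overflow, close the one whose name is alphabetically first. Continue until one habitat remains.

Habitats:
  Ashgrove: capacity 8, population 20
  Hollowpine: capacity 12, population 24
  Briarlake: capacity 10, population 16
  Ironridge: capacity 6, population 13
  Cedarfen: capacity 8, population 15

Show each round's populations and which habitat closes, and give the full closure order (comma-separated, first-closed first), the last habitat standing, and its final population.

Round 1: Ashgrove=20 Briarlake=16 Cedarfen=15 Hollowpine=24 Ironridge=13 → close Ashgrove (overflow 12)
  20÷4 = 5 each, +1 to first 0
Round 2: Briarlake=21 Cedarfen=20 Hollowpine=29 Ironridge=18 → close Hollowpine (overflow 17)
  29÷3 = 9 each, +1 to first 2
Round 3: Briarlake=31 Cedarfen=30 Ironridge=27 → close Cedarfen (overflow 22)
  30÷2 = 15 each, +1 to first 0
Round 4: Briarlake=46 Ironridge=42 → close Briarlake (overflow 36)
  46÷1 = 46 each, +1 to first 0

Closure order: Ashgrove, Hollowpine, Cedarfen, Briarlake
Last habitat: Ironridge with 88 animals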